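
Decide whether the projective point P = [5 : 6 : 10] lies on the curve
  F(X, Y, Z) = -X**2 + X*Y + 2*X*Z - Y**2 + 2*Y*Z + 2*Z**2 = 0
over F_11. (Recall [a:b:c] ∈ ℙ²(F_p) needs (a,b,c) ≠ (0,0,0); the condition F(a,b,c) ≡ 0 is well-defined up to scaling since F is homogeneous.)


F(5,6,10) ≡ 4 (mod 11); P is NOT on the curve.

Evaluate F(5, 6, 10) term-by-term (mod 11).
  -X**2 ↦ -1·25·1·1 = -25
  X*Y ↦ 1·5·6·1 = 30
  2*X*Z ↦ 2·5·1·10 = 100
  -Y**2 ↦ -1·1·36·1 = -36
  2*Y*Z ↦ 2·1·6·10 = 120
  2*Z**2 ↦ 2·1·1·100 = 200
Sum: F(5, 6, 10) = (-25) + (30) + (100) + (-36) + (120) + (200) = 389.
Reducing mod 11: 389 ≡ 4 (mod 11).
Since F(a, b, c) ≡ 4 ≠ 0 (mod 11), P does NOT lie on the curve.


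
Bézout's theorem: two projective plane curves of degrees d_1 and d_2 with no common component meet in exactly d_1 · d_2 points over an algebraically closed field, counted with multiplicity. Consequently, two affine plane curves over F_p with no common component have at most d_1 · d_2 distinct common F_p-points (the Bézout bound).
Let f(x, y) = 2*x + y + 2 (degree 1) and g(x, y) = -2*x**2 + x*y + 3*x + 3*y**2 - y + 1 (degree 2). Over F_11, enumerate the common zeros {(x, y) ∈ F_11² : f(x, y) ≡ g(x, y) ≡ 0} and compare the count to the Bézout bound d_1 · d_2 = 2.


Common zeros: ∅; count = 0; Bézout bound = 2.

deg(f) = 1, deg(g) = 2, so Bézout bound = 2.
Scan x ∈ F_11. For each x, list the y ∈ F_11 with f(x, y) ≡ 0 and those with g(x, y) ≡ 0 (mod 11); the common zeros in that column are the intersection.
  x = 0: f ≡ 0 at y ∈ {9}; g ≡ 0 at y ∈ {2}; common: ∅.
  x = 1: f ≡ 0 at y ∈ {7}; g ≡ 0 at y ∈ {5, 6}; common: ∅.
  x = 2: f ≡ 0 at y ∈ {5}; g ≡ 0 at y ∈ ∅; common: ∅.
  x = 3: f ≡ 0 at y ∈ {3}; g ≡ 0 at y ∈ {5, 9}; common: ∅.
  x = 4: f ≡ 0 at y ∈ {1}; g ≡ 0 at y ∈ ∅; common: ∅.
  x = 5: f ≡ 0 at y ∈ {10}; g ≡ 0 at y ∈ ∅; common: ∅.
  x = 6: f ≡ 0 at y ∈ {8}; g ≡ 0 at y ∈ {3, 10}; common: ∅.
  x = 7: f ≡ 0 at y ∈ {6}; g ≡ 0 at y ∈ ∅; common: ∅.
  x = 8: f ≡ 0 at y ∈ {4}; g ≡ 0 at y ∈ {2, 3}; common: ∅.
  x = 9: f ≡ 0 at y ∈ {2}; g ≡ 0 at y ∈ {6}; common: ∅.
  x = 10: f ≡ 0 at y ∈ {0}; g ≡ 0 at y ∈ ∅; common: ∅.
Collecting: common zeros = ∅, so the count is 0.
Comparison with the Bézout bound: 0 ≤ 2 = deg(f)·deg(g), as expected for curves with no common component (the affine F_11-count falls short of the bound because intersections may lie at infinity, over extension fields, or carry multiplicity).


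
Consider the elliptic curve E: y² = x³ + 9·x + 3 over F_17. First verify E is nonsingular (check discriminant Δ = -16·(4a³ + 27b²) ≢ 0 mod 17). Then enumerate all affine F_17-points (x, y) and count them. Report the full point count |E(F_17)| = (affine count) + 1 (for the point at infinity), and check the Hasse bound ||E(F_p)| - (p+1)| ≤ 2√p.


Affine points = {(1, 8), (1, 9), (4, 1), (4, 16), (6, 1), (6, 16), (7, 1), (7, 16), (8, 3), (8, 14), (14, 0)}; affine count = 11; |E(F_17)| = 12.

Discriminant check: Δ ∝ 4a³ + 27b² = 4·9³ + 27·3² = 4·729 + 27·9 ≡ 14 (mod 17). Nonzero ⇒ E is nonsingular.
For each x ∈ F_17, compute rhs = x³ + 9·x + 3 mod 17, then count y ∈ F_17 with y² ≡ rhs.
  x = 0: rhs = 3, matching y values: none (0 points).
  x = 1: rhs = 13, matching y values: 8, 9 (2 points).
  x = 2: rhs = 12, matching y values: none (0 points).
  x = 3: rhs = 6, matching y values: none (0 points).
  x = 4: rhs = 1, matching y values: 1, 16 (2 points).
  x = 5: rhs = 3, matching y values: none (0 points).
  x = 6: rhs = 1, matching y values: 1, 16 (2 points).
  x = 7: rhs = 1, matching y values: 1, 16 (2 points).
  x = 8: rhs = 9, matching y values: 3, 14 (2 points).
  x = 9: rhs = 14, matching y values: none (0 points).
  x = 10: rhs = 5, matching y values: none (0 points).
  x = 11: rhs = 5, matching y values: none (0 points).
  x = 12: rhs = 3, matching y values: none (0 points).
  x = 13: rhs = 5, matching y values: none (0 points).
  x = 14: rhs = 0, matching y values: 0 (1 points).
  x = 15: rhs = 11, matching y values: none (0 points).
  x = 16: rhs = 10, matching y values: none (0 points).
Total affine count: 11.
Full point count |E(F_17)| = 11 + 1 = 12.
Hasse bound: |12 − (17+1)| = |-6| = 6 ≤ 2√17 ≈ 8.2462 ✓.


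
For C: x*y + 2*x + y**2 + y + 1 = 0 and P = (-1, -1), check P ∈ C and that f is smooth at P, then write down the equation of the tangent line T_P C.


Tangent line at P: x - 2*y - 1 = 0.

Step 1: f(-1, -1) = 0, so P lies on C.
Step 2: partial derivatives
  f_x(x, y) = y + 2, f_y(x, y) = x + 2*y + 1.
  f_x(P) = 1, f_y(P) = -2 (gradient nonzero, so P is smooth).
Step 3: tangent line at P: 1·(x − -1) + -2·(y − -1) = 0.
Expanding: x - 2*y - 1 = 0.


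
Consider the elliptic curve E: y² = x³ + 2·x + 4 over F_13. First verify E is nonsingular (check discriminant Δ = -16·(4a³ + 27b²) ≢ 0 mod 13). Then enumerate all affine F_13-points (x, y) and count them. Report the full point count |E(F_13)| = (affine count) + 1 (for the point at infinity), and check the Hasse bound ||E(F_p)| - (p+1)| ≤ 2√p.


Affine points = {(0, 2), (0, 11), (2, 4), (2, 9), (5, 3), (5, 10), (7, 6), (7, 7), (8, 5), (8, 8), (9, 6), (9, 7), (10, 6), (10, 7), (12, 1), (12, 12)}; affine count = 16; |E(F_13)| = 17.

Discriminant check: Δ ∝ 4a³ + 27b² = 4·2³ + 27·4² = 4·8 + 27·16 ≡ 9 (mod 13). Nonzero ⇒ E is nonsingular.
For each x ∈ F_13, compute rhs = x³ + 2·x + 4 mod 13, then count y ∈ F_13 with y² ≡ rhs.
  x = 0: rhs = 4, matching y values: 2, 11 (2 points).
  x = 1: rhs = 7, matching y values: none (0 points).
  x = 2: rhs = 3, matching y values: 4, 9 (2 points).
  x = 3: rhs = 11, matching y values: none (0 points).
  x = 4: rhs = 11, matching y values: none (0 points).
  x = 5: rhs = 9, matching y values: 3, 10 (2 points).
  x = 6: rhs = 11, matching y values: none (0 points).
  x = 7: rhs = 10, matching y values: 6, 7 (2 points).
  x = 8: rhs = 12, matching y values: 5, 8 (2 points).
  x = 9: rhs = 10, matching y values: 6, 7 (2 points).
  x = 10: rhs = 10, matching y values: 6, 7 (2 points).
  x = 11: rhs = 5, matching y values: none (0 points).
  x = 12: rhs = 1, matching y values: 1, 12 (2 points).
Total affine count: 16.
Full point count |E(F_13)| = 16 + 1 = 17.
Hasse bound: |17 − (13+1)| = |3| = 3 ≤ 2√13 ≈ 7.2111 ✓.


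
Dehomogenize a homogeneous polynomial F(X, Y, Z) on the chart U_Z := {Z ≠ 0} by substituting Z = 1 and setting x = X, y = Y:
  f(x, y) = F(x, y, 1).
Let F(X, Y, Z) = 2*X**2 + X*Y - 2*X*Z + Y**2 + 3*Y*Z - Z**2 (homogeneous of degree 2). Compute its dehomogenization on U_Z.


f(x, y) = 2*x**2 + x*y - 2*x + y**2 + 3*y - 1

On U_Z we set Z = 1. Each monomial c·X^i·Y^j·Z^k in F becomes c·x^i·y^j·1^k = c·x^i·y^j.
Substituting Z = 1: F(X, Y, 1) = 2*x**2 + x*y - 2*x + y**2 + 3*y - 1.
Note: deg(f) ≤ deg(F) = 2; strict inequality happens when F is divisible by Z (lost terms).


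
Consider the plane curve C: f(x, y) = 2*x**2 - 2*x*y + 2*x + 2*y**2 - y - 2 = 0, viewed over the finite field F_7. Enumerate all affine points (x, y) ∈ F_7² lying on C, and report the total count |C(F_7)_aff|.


Affine F_7-points: {(1, 6), (2, 1), (2, 5), (4, 2), (4, 6), (5, 1)}; count = 6.

For each of the 49 pairs (x, y) ∈ F_7², evaluate f(x, y) mod 7. Record the zeros.
  x = 0: [0↦5, 1↦6, 2↦4, 3↦6, 4↦5, 5↦1, 6↦1]  zeros at y ∈ ∅
  x = 1: [0↦2, 1↦1, 2↦4, 3↦4, 4↦1, 5↦2, 6↦0]  zeros at y ∈ {6}
  x = 2: [0↦3, 1↦0, 2↦1, 3↦6, 4↦1, 5↦0, 6↦3]  zeros at y ∈ {1, 5}
  x = 3: [0↦1, 1↦3, 2↦2, 3↦5, 4↦5, 5↦2, 6↦3]  zeros at y ∈ ∅
  x = 4: [0↦3, 1↦3, 2↦0, 3↦1, 4↦6, 5↦1, 6↦0]  zeros at y ∈ {2, 6}
  x = 5: [0↦2, 1↦0, 2↦2, 3↦1, 4↦4, 5↦4, 6↦1]  zeros at y ∈ {1}
  x = 6: [0↦5, 1↦1, 2↦1, 3↦5, 4↦6, 5↦4, 6↦6]  zeros at y ∈ ∅
Collecting zeros: affine points = {(1, 6), (2, 1), (2, 5), (4, 2), (4, 6), (5, 1)}.
Total count |C(F_7)_aff| = 6.


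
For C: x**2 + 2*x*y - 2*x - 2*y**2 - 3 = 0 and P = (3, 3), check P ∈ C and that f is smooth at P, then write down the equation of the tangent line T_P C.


Tangent line at P: 10*x - 6*y - 12 = 0.

Step 1: f(3, 3) = 0, so P lies on C.
Step 2: partial derivatives
  f_x(x, y) = 2*x + 2*y - 2, f_y(x, y) = 2*x - 4*y.
  f_x(P) = 10, f_y(P) = -6 (gradient nonzero, so P is smooth).
Step 3: tangent line at P: 10·(x − 3) + -6·(y − 3) = 0.
Expanding: 10*x - 6*y - 12 = 0.


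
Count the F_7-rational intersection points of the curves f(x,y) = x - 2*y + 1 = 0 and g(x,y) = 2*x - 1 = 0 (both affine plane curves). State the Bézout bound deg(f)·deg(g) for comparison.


Common zeros: {(4, 6)}; count = 1; Bézout bound = 1.

deg(f) = 1, deg(g) = 1, so Bézout bound = 1.
Scan x ∈ F_7. For each x, list the y ∈ F_7 with f(x, y) ≡ 0 and those with g(x, y) ≡ 0 (mod 7); the common zeros in that column are the intersection.
  x = 0: f ≡ 0 at y ∈ {4}; g ≡ 0 at y ∈ ∅; common: ∅.
  x = 1: f ≡ 0 at y ∈ {1}; g ≡ 0 at y ∈ ∅; common: ∅.
  x = 2: f ≡ 0 at y ∈ {5}; g ≡ 0 at y ∈ ∅; common: ∅.
  x = 3: f ≡ 0 at y ∈ {2}; g ≡ 0 at y ∈ ∅; common: ∅.
  x = 4: f ≡ 0 at y ∈ {6}; g ≡ 0 at y ∈ {0, 1, 2, 3, 4, 5, 6}; common: {6}.
  x = 5: f ≡ 0 at y ∈ {3}; g ≡ 0 at y ∈ ∅; common: ∅.
  x = 6: f ≡ 0 at y ∈ {0}; g ≡ 0 at y ∈ ∅; common: ∅.
Collecting: common zeros = {(4, 6)}, so the count is 1.
Comparison with the Bézout bound: 1 ≤ 1 = deg(f)·deg(g), as expected for curves with no common component (the bound is attained).


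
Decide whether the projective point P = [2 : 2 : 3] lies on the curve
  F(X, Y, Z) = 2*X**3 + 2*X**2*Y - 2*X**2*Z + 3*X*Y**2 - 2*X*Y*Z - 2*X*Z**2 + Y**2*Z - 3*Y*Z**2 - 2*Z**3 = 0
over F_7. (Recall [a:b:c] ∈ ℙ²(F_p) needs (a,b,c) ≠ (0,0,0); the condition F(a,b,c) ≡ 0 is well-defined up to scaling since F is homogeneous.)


F(2,2,3) ≡ 2 (mod 7); P is NOT on the curve.

Evaluate F(2, 2, 3) term-by-term (mod 7).
  2*X**3 ↦ 2·8·1·1 = 16
  2*X**2*Y ↦ 2·4·2·1 = 16
  -2*X**2*Z ↦ -2·4·1·3 = -24
  3*X*Y**2 ↦ 3·2·4·1 = 24
  -2*X*Y*Z ↦ -2·2·2·3 = -24
  -2*X*Z**2 ↦ -2·2·1·9 = -36
  Y**2*Z ↦ 1·1·4·3 = 12
  -3*Y*Z**2 ↦ -3·1·2·9 = -54
  -2*Z**3 ↦ -2·1·1·27 = -54
Sum: F(2, 2, 3) = (16) + (16) + (-24) + (24) + (-24) + (-36) + (12) + (-54) + (-54) = -124.
Reducing mod 7: -124 ≡ 2 (mod 7).
Since F(a, b, c) ≡ 2 ≠ 0 (mod 7), P does NOT lie on the curve.


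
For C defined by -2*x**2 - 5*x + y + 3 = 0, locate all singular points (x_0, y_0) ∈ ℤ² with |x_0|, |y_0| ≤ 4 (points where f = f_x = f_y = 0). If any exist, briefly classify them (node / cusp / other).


No singular points in the scanned grid; C is smooth there.

Compute partial derivatives:
  f_x = -4*x - 5.
  f_y = 1.
f_y = 1 is a nonzero constant, so f_y never vanishes: no point (x, y) can satisfy f = f_x = f_y = 0. In particular no (x, y) ∈ {−4, ..., 4}² is singular; the curve is smooth.


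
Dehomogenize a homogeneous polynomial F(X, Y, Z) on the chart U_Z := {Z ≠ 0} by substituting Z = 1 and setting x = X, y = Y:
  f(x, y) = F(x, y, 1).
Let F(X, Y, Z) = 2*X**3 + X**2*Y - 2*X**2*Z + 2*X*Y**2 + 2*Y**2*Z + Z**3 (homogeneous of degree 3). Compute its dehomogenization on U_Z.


f(x, y) = 2*x**3 + x**2*y - 2*x**2 + 2*x*y**2 + 2*y**2 + 1

On U_Z we set Z = 1. Each monomial c·X^i·Y^j·Z^k in F becomes c·x^i·y^j·1^k = c·x^i·y^j.
Substituting Z = 1: F(X, Y, 1) = 2*x**3 + x**2*y - 2*x**2 + 2*x*y**2 + 2*y**2 + 1.
Note: deg(f) ≤ deg(F) = 3; strict inequality happens when F is divisible by Z (lost terms).


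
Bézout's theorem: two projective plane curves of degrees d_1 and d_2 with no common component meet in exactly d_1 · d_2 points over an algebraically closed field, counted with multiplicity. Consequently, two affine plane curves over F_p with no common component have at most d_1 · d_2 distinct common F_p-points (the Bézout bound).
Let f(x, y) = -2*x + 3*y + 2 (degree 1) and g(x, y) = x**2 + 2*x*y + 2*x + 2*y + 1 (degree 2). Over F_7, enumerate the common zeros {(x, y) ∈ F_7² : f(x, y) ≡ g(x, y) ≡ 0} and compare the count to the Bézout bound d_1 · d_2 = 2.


Common zeros: {(6, 1)}; count = 1; Bézout bound = 2.

deg(f) = 1, deg(g) = 2, so Bézout bound = 2.
Scan x ∈ F_7. For each x, list the y ∈ F_7 with f(x, y) ≡ 0 and those with g(x, y) ≡ 0 (mod 7); the common zeros in that column are the intersection.
  x = 0: f ≡ 0 at y ∈ {4}; g ≡ 0 at y ∈ {3}; common: ∅.
  x = 1: f ≡ 0 at y ∈ {0}; g ≡ 0 at y ∈ {6}; common: ∅.
  x = 2: f ≡ 0 at y ∈ {3}; g ≡ 0 at y ∈ {2}; common: ∅.
  x = 3: f ≡ 0 at y ∈ {6}; g ≡ 0 at y ∈ {5}; common: ∅.
  x = 4: f ≡ 0 at y ∈ {2}; g ≡ 0 at y ∈ {1}; common: ∅.
  x = 5: f ≡ 0 at y ∈ {5}; g ≡ 0 at y ∈ {4}; common: ∅.
  x = 6: f ≡ 0 at y ∈ {1}; g ≡ 0 at y ∈ {0, 1, 2, 3, 4, 5, 6}; common: {1}.
Collecting: common zeros = {(6, 1)}, so the count is 1.
Comparison with the Bézout bound: 1 ≤ 2 = deg(f)·deg(g), as expected for curves with no common component (the affine F_7-count falls short of the bound because intersections may lie at infinity, over extension fields, or carry multiplicity).


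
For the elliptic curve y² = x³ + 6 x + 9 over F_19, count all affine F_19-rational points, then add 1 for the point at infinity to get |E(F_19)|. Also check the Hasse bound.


Affine points = {(0, 3), (0, 16), (1, 4), (1, 15), (3, 4), (3, 15), (10, 9), (10, 10), (11, 0), (12, 2), (12, 17), (13, 2), (13, 17), (14, 5), (14, 14), (15, 4), (15, 15)}; affine count = 17; |E(F_19)| = 18.

Discriminant check: Δ ∝ 4a³ + 27b² = 4·6³ + 27·9² = 4·216 + 27·81 ≡ 11 (mod 19). Nonzero ⇒ E is nonsingular.
For each x ∈ F_19, compute rhs = x³ + 6·x + 9 mod 19, then count y ∈ F_19 with y² ≡ rhs.
  x = 0: rhs = 9, matching y values: 3, 16 (2 points).
  x = 1: rhs = 16, matching y values: 4, 15 (2 points).
  x = 2: rhs = 10, matching y values: none (0 points).
  x = 3: rhs = 16, matching y values: 4, 15 (2 points).
  x = 4: rhs = 2, matching y values: none (0 points).
  x = 5: rhs = 12, matching y values: none (0 points).
  x = 6: rhs = 14, matching y values: none (0 points).
  x = 7: rhs = 14, matching y values: none (0 points).
  x = 8: rhs = 18, matching y values: none (0 points).
  x = 9: rhs = 13, matching y values: none (0 points).
  x = 10: rhs = 5, matching y values: 9, 10 (2 points).
  x = 11: rhs = 0, matching y values: 0 (1 points).
  x = 12: rhs = 4, matching y values: 2, 17 (2 points).
  x = 13: rhs = 4, matching y values: 2, 17 (2 points).
  x = 14: rhs = 6, matching y values: 5, 14 (2 points).
  x = 15: rhs = 16, matching y values: 4, 15 (2 points).
  x = 16: rhs = 2, matching y values: none (0 points).
  x = 17: rhs = 8, matching y values: none (0 points).
  x = 18: rhs = 2, matching y values: none (0 points).
Total affine count: 17.
Full point count |E(F_19)| = 17 + 1 = 18.
Hasse bound: |18 − (19+1)| = |-2| = 2 ≤ 2√19 ≈ 8.7178 ✓.


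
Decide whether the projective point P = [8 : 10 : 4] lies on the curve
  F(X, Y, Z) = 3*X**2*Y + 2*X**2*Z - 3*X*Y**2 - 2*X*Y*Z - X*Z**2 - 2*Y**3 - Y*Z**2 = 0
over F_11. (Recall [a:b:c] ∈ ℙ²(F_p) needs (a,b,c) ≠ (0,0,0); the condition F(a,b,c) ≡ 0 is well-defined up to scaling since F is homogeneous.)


F(8,10,4) ≡ 8 (mod 11); P is NOT on the curve.

Evaluate F(8, 10, 4) term-by-term (mod 11).
  3*X**2*Y ↦ 3·64·10·1 = 1920
  2*X**2*Z ↦ 2·64·1·4 = 512
  -3*X*Y**2 ↦ -3·8·100·1 = -2400
  -2*X*Y*Z ↦ -2·8·10·4 = -640
  -X*Z**2 ↦ -1·8·1·16 = -128
  -2*Y**3 ↦ -2·1·1000·1 = -2000
  -Y*Z**2 ↦ -1·1·10·16 = -160
Sum: F(8, 10, 4) = (1920) + (512) + (-2400) + (-640) + (-128) + (-2000) + (-160) = -2896.
Reducing mod 11: -2896 ≡ 8 (mod 11).
Since F(a, b, c) ≡ 8 ≠ 0 (mod 11), P does NOT lie on the curve.


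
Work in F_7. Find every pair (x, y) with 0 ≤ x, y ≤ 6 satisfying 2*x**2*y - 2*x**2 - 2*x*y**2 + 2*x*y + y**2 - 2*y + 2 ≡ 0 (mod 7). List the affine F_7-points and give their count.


Affine F_7-points: {(1, 0), (1, 2), (2, 4), (4, 3), (6, 0), (6, 3)}; count = 6.

For each of the 49 pairs (x, y) ∈ F_7², evaluate f(x, y) mod 7. Record the zeros.
  x = 0: [0↦2, 1↦1, 2↦2, 3↦5, 4↦3, 5↦3, 6↦5]  zeros at y ∈ ∅
  x = 1: [0↦0, 1↦1, 2↦0, 3↦4, 4↦6, 5↦6, 6↦4]  zeros at y ∈ {0, 2}
  x = 2: [0↦1, 1↦1, 2↦2, 3↦4, 4↦0, 5↦4, 6↦2]  zeros at y ∈ {4}
  x = 3: [0↦5, 1↦1, 2↦1, 3↦5, 4↦6, 5↦4, 6↦6]  zeros at y ∈ ∅
  x = 4: [0↦5, 1↦1, 2↦4, 3↦0, 4↦3, 5↦6, 6↦2]  zeros at y ∈ {3}
  x = 5: [0↦1, 1↦1, 2↦4, 3↦3, 4↦5, 5↦3, 6↦4]  zeros at y ∈ ∅
  x = 6: [0↦0, 1↦1, 2↦1, 3↦0, 4↦5, 5↦2, 6↦5]  zeros at y ∈ {0, 3}
Collecting zeros: affine points = {(1, 0), (1, 2), (2, 4), (4, 3), (6, 0), (6, 3)}.
Total count |C(F_7)_aff| = 6.


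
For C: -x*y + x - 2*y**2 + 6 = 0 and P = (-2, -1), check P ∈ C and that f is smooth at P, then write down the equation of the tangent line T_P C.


Tangent line at P: 2*x + 6*y + 10 = 0.

Step 1: f(-2, -1) = 0, so P lies on C.
Step 2: partial derivatives
  f_x(x, y) = 1 - y, f_y(x, y) = -x - 4*y.
  f_x(P) = 2, f_y(P) = 6 (gradient nonzero, so P is smooth).
Step 3: tangent line at P: 2·(x − -2) + 6·(y − -1) = 0.
Expanding: 2*x + 6*y + 10 = 0.


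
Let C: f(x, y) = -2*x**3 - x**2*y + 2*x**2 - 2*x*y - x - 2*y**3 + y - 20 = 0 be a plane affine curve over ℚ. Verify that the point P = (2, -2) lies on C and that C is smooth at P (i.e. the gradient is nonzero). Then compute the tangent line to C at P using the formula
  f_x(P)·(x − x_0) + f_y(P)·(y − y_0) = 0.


Tangent line at P: -5*x - 31*y - 52 = 0.

Step 1: f(2, -2) = 0, so P lies on C.
Step 2: partial derivatives
  f_x(x, y) = -6*x**2 - 2*x*y + 4*x - 2*y - 1, f_y(x, y) = -x**2 - 2*x - 6*y**2 + 1.
  f_x(P) = -5, f_y(P) = -31 (gradient nonzero, so P is smooth).
Step 3: tangent line at P: -5·(x − 2) + -31·(y − -2) = 0.
Expanding: -5*x - 31*y - 52 = 0.


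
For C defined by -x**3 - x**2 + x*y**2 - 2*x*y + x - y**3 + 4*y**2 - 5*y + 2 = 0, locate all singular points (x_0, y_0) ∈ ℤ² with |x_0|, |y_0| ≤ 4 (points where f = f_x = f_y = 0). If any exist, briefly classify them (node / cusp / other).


Singular points: {(0, 1)}; classification: node.

Compute partial derivatives:
  f_x = -3*x**2 - 2*x + y**2 - 2*y + 1.
  f_y = 2*x*y - 2*x - 3*y**2 + 8*y - 5.
Scan x_0 ∈ {−4, ..., 4}. For each x_0, f_y(x_0, y) is a polynomial in y; find its integer roots y ∈ {−4, ..., 4}, then test f_x and f at those candidates.
  x = -4: f_y(-4, y) = 3 - 3*y**2; vanishes at y ∈ {-1, 1}. (-4, -1): f_x = -36 ≠ 0; (-4, 1): f_x = -40 ≠ 0.
  x = -3: f_y(-3, y) = -3*y**2 + 2*y + 1; vanishes at y ∈ {1}. (-3, 1): f_x = -21 ≠ 0.
  x = -2: f_y(-2, y) = -3*y**2 + 4*y - 1; vanishes at y ∈ {1}. (-2, 1): f_x = -8 ≠ 0.
  x = -1: f_y(-1, y) = -3*y**2 + 6*y - 3; vanishes at y ∈ {1}. (-1, 1): f_x = -1 ≠ 0.
  x = 0: f_y(0, y) = -3*y**2 + 8*y - 5; vanishes at y ∈ {1}. (0, 1): f_x = 0, f = 0 — SINGULAR.
  x = 1: f_y(1, y) = -3*y**2 + 10*y - 7; vanishes at y ∈ {1}. (1, 1): f_x = -5 ≠ 0.
  x = 2: f_y(2, y) = -3*y**2 + 12*y - 9; vanishes at y ∈ {1, 3}. (2, 1): f_x = -16 ≠ 0; (2, 3): f_x = -12 ≠ 0.
  x = 3: f_y(3, y) = -3*y**2 + 14*y - 11; vanishes at y ∈ {1}. (3, 1): f_x = -33 ≠ 0.
  x = 4: f_y(4, y) = -3*y**2 + 16*y - 13; vanishes at y ∈ {1}. (4, 1): f_x = -56 ≠ 0.
Only singular point on the grid: (0, 1).
Classify: substitute x = 0 + u, y = 1 + v and expand: f = -u**3 - u**2 + u*v**2 - v**3 + v**2.
No constant or linear terms (consistent with a singular point). Quadratic part: -u**2 + v**2. Cubic part: -u**3 + u*v**2 - v**3.
The quadratic part v**2 - u**2 = (v − u)(v + u) splits into two distinct linear factors, so there are two distinct tangent lines y − 1 = ±(x − 0) — this is a node (ordinary double point).
Classification: node.


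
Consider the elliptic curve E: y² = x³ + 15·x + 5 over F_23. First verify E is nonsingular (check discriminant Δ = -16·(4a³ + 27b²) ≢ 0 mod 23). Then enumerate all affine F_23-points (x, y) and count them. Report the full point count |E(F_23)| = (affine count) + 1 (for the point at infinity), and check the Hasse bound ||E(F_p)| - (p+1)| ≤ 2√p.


Affine points = {(3, 10), (3, 13), (6, 9), (6, 14), (7, 4), (7, 19), (8, 4), (8, 19), (9, 8), (9, 15), (11, 11), (11, 12), (12, 2), (12, 21), (18, 9), (18, 14), (20, 5), (20, 18), (21, 6), (21, 17), (22, 9), (22, 14)}; affine count = 22; |E(F_23)| = 23.

Discriminant check: Δ ∝ 4a³ + 27b² = 4·15³ + 27·5² = 4·3375 + 27·25 ≡ 7 (mod 23). Nonzero ⇒ E is nonsingular.
For each x ∈ F_23, compute rhs = x³ + 15·x + 5 mod 23, then count y ∈ F_23 with y² ≡ rhs.
  x = 0: rhs = 5, matching y values: none (0 points).
  x = 1: rhs = 21, matching y values: none (0 points).
  x = 2: rhs = 20, matching y values: none (0 points).
  x = 3: rhs = 8, matching y values: 10, 13 (2 points).
  x = 4: rhs = 14, matching y values: none (0 points).
  x = 5: rhs = 21, matching y values: none (0 points).
  x = 6: rhs = 12, matching y values: 9, 14 (2 points).
  x = 7: rhs = 16, matching y values: 4, 19 (2 points).
  x = 8: rhs = 16, matching y values: 4, 19 (2 points).
  x = 9: rhs = 18, matching y values: 8, 15 (2 points).
  x = 10: rhs = 5, matching y values: none (0 points).
  x = 11: rhs = 6, matching y values: 11, 12 (2 points).
  x = 12: rhs = 4, matching y values: 2, 21 (2 points).
  x = 13: rhs = 5, matching y values: none (0 points).
  x = 14: rhs = 15, matching y values: none (0 points).
  x = 15: rhs = 17, matching y values: none (0 points).
  x = 16: rhs = 17, matching y values: none (0 points).
  x = 17: rhs = 21, matching y values: none (0 points).
  x = 18: rhs = 12, matching y values: 9, 14 (2 points).
  x = 19: rhs = 19, matching y values: none (0 points).
  x = 20: rhs = 2, matching y values: 5, 18 (2 points).
  x = 21: rhs = 13, matching y values: 6, 17 (2 points).
  x = 22: rhs = 12, matching y values: 9, 14 (2 points).
Total affine count: 22.
Full point count |E(F_23)| = 22 + 1 = 23.
Hasse bound: |23 − (23+1)| = |-1| = 1 ≤ 2√23 ≈ 9.5917 ✓.


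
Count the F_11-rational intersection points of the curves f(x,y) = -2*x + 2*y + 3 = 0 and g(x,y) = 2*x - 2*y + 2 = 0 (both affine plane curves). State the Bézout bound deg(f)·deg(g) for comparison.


Common zeros: ∅; count = 0; Bézout bound = 1.

deg(f) = 1, deg(g) = 1, so Bézout bound = 1.
Scan x ∈ F_11. For each x, list the y ∈ F_11 with f(x, y) ≡ 0 and those with g(x, y) ≡ 0 (mod 11); the common zeros in that column are the intersection.
  x = 0: f ≡ 0 at y ∈ {4}; g ≡ 0 at y ∈ {1}; common: ∅.
  x = 1: f ≡ 0 at y ∈ {5}; g ≡ 0 at y ∈ {2}; common: ∅.
  x = 2: f ≡ 0 at y ∈ {6}; g ≡ 0 at y ∈ {3}; common: ∅.
  x = 3: f ≡ 0 at y ∈ {7}; g ≡ 0 at y ∈ {4}; common: ∅.
  x = 4: f ≡ 0 at y ∈ {8}; g ≡ 0 at y ∈ {5}; common: ∅.
  x = 5: f ≡ 0 at y ∈ {9}; g ≡ 0 at y ∈ {6}; common: ∅.
  x = 6: f ≡ 0 at y ∈ {10}; g ≡ 0 at y ∈ {7}; common: ∅.
  x = 7: f ≡ 0 at y ∈ {0}; g ≡ 0 at y ∈ {8}; common: ∅.
  x = 8: f ≡ 0 at y ∈ {1}; g ≡ 0 at y ∈ {9}; common: ∅.
  x = 9: f ≡ 0 at y ∈ {2}; g ≡ 0 at y ∈ {10}; common: ∅.
  x = 10: f ≡ 0 at y ∈ {3}; g ≡ 0 at y ∈ {0}; common: ∅.
Collecting: common zeros = ∅, so the count is 0.
Comparison with the Bézout bound: 0 ≤ 1 = deg(f)·deg(g), as expected for curves with no common component (the affine F_11-count falls short of the bound because intersections may lie at infinity, over extension fields, or carry multiplicity).


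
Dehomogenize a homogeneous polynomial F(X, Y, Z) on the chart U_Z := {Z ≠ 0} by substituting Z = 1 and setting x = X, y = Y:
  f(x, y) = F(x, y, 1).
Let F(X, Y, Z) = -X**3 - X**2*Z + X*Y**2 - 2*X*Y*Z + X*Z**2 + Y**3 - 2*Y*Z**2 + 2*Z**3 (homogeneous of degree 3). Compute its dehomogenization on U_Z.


f(x, y) = -x**3 - x**2 + x*y**2 - 2*x*y + x + y**3 - 2*y + 2

On U_Z we set Z = 1. Each monomial c·X^i·Y^j·Z^k in F becomes c·x^i·y^j·1^k = c·x^i·y^j.
Substituting Z = 1: F(X, Y, 1) = -x**3 - x**2 + x*y**2 - 2*x*y + x + y**3 - 2*y + 2.
Note: deg(f) ≤ deg(F) = 3; strict inequality happens when F is divisible by Z (lost terms).


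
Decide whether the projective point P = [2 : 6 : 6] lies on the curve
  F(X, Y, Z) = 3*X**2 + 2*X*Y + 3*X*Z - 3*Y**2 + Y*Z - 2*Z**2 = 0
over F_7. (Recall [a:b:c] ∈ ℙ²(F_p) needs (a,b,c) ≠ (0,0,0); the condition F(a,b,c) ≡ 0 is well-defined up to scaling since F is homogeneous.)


F(2,6,6) ≡ 5 (mod 7); P is NOT on the curve.

Evaluate F(2, 6, 6) term-by-term (mod 7).
  3*X**2 ↦ 3·4·1·1 = 12
  2*X*Y ↦ 2·2·6·1 = 24
  3*X*Z ↦ 3·2·1·6 = 36
  -3*Y**2 ↦ -3·1·36·1 = -108
  Y*Z ↦ 1·1·6·6 = 36
  -2*Z**2 ↦ -2·1·1·36 = -72
Sum: F(2, 6, 6) = (12) + (24) + (36) + (-108) + (36) + (-72) = -72.
Reducing mod 7: -72 ≡ 5 (mod 7).
Since F(a, b, c) ≡ 5 ≠ 0 (mod 7), P does NOT lie on the curve.


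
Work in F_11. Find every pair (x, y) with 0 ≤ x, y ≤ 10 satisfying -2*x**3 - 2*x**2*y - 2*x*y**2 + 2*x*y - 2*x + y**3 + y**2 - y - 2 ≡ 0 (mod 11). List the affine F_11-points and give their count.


Affine F_11-points: {(0, 5), (2, 0), (3, 7), (3, 10), (4, 4), (4, 10), (5, 4), (5, 6), (5, 10), (6, 1), (8, 2), (9, 1), (9, 4)}; count = 13.

For each of the 121 pairs (x, y) ∈ F_11², evaluate f(x, y) mod 11. Record the zeros.
  x = 0: [0↦9, 1↦10, 2↦8, 3↦9, 4↦8, 5↦0, 6↦2, 7↦9, 8↦5, 9↦7, 10↦10]  zeros at y ∈ {5}
  x = 1: [0↦5, 1↦4, 2↦7, 3↦9, 4↦5, 5↦1, 6↦3, 7↦6, 8↦5, 9↦6, 10↦4]  zeros at y ∈ ∅
  x = 2: [0↦0, 1↦4, 2↦8, 3↦7, 4↦7, 5↦3, 6↦1, 7↦7, 8↦5, 9↦1, 10↦1]  zeros at y ∈ {0}
  x = 3: [0↦4, 1↦9, 2↦10, 3↦2, 4↦2, 5↦5, 6↦6, 7↦0, 8↦4, 9↦2, 10↦0]  zeros at y ∈ {7, 10}
  x = 4: [0↦5, 1↦7, 2↦1, 3↦4, 4↦0, 5↦6, 6↦6, 7↦6, 8↦1, 9↦8, 10↦0]  zeros at y ∈ {4, 10}
  x = 5: [0↦2, 1↦8, 2↦2, 3↦1, 4↦0, 5↦5, 6↦0, 7↦2, 8↦6, 9↦7, 10↦0]  zeros at y ∈ {4, 6, 10}
  x = 6: [0↦5, 1↦0, 2↦1, 3↦3, 4↦1, 5↦1, 6↦9, 7↦9, 8↦7, 9↦9, 10↦10]  zeros at y ∈ {1}
  x = 7: [0↦2, 1↦4, 2↦8, 3↦9, 4↦2, 5↦4, 6↦10, 7↦4, 8↦3, 9↦2, 10↦7]  zeros at y ∈ ∅
  x = 8: [0↦3, 1↦8, 2↦0, 3↦7, 4↦2, 5↦2, 6↦2, 7↦8, 8↦4, 9↦7, 10↦1]  zeros at y ∈ {2}
  x = 9: [0↦7, 1↦0, 2↦9, 3↦7, 4↦0, 5↦5, 6↦6, 7↦9, 8↦9, 9↦1, 10↦2]  zeros at y ∈ {1, 4}
  x = 10: [0↦2, 1↦1, 2↦1, 3↦8, 4↦6, 5↦1, 6↦10, 7↦6, 8↦6, 9↦5, 10↦9]  zeros at y ∈ ∅
Collecting zeros: affine points = {(0, 5), (2, 0), (3, 7), (3, 10), (4, 4), (4, 10), (5, 4), (5, 6), (5, 10), (6, 1), (8, 2), (9, 1), (9, 4)}.
Total count |C(F_11)_aff| = 13.


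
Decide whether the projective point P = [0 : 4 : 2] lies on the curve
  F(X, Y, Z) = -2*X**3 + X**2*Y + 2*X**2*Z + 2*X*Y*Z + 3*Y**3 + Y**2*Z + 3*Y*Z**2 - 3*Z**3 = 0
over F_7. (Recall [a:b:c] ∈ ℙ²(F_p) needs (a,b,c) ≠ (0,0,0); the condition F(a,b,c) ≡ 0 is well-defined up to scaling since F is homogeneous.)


F(0,4,2) ≡ 3 (mod 7); P is NOT on the curve.

Evaluate F(0, 4, 2) term-by-term (mod 7).
  -2*X**3 ↦ -2·0·1·1 = 0
  X**2*Y ↦ 1·0·4·1 = 0
  2*X**2*Z ↦ 2·0·1·2 = 0
  2*X*Y*Z ↦ 2·0·4·2 = 0
  3*Y**3 ↦ 3·1·64·1 = 192
  Y**2*Z ↦ 1·1·16·2 = 32
  3*Y*Z**2 ↦ 3·1·4·4 = 48
  -3*Z**3 ↦ -3·1·1·8 = -24
Sum: F(0, 4, 2) = (0) + (0) + (0) + (0) + (192) + (32) + (48) + (-24) = 248.
Reducing mod 7: 248 ≡ 3 (mod 7).
Since F(a, b, c) ≡ 3 ≠ 0 (mod 7), P does NOT lie on the curve.


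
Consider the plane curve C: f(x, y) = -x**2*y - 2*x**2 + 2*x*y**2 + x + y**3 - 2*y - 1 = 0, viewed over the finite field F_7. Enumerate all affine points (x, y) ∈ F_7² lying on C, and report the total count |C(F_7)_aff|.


Affine F_7-points: {(0, 6), (2, 0), (3, 6), (4, 4), (5, 4), (6, 5)}; count = 6.

For each of the 49 pairs (x, y) ∈ F_7², evaluate f(x, y) mod 7. Record the zeros.
  x = 0: [0↦6, 1↦5, 2↦3, 3↦6, 4↦6, 5↦2, 6↦0]  zeros at y ∈ {6}
  x = 1: [0↦5, 1↦5, 2↦1, 3↦6, 4↦5, 5↦4, 6↦2]  zeros at y ∈ ∅
  x = 2: [0↦0, 1↦6, 2↦5, 3↦3, 4↦6, 5↦6, 6↦2]  zeros at y ∈ {0}
  x = 3: [0↦5, 1↦1, 2↦1, 3↦4, 4↦2, 5↦1, 6↦0]  zeros at y ∈ {6}
  x = 4: [0↦6, 1↦4, 2↦3, 3↦2, 4↦0, 5↦3, 6↦3]  zeros at y ∈ {4}
  x = 5: [0↦3, 1↦1, 2↦4, 3↦4, 4↦0, 5↦5, 6↦4]  zeros at y ∈ {4}
  x = 6: [0↦3, 1↦6, 2↦4, 3↦3, 4↦2, 5↦0, 6↦3]  zeros at y ∈ {5}
Collecting zeros: affine points = {(0, 6), (2, 0), (3, 6), (4, 4), (5, 4), (6, 5)}.
Total count |C(F_7)_aff| = 6.


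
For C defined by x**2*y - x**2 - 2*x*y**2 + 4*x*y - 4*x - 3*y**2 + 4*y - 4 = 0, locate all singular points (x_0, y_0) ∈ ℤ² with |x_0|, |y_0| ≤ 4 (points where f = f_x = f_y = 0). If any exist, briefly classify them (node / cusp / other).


Singular points: {(-2, 0)}; classification: node.

Compute partial derivatives:
  f_x = 2*x*y - 2*x - 2*y**2 + 4*y - 4.
  f_y = x**2 - 4*x*y + 4*x - 6*y + 4.
Scan x_0 ∈ {−4, ..., 4}. For each x_0, f_y(x_0, y) is a polynomial in y; find its integer roots y ∈ {−4, ..., 4}, then test f_x and f at those candidates.
  x = -4: f_y(-4, y) = 10*y + 4; no integer root y with |y| ≤ 4.
  x = -3: f_y(-3, y) = 6*y + 1; no integer root y with |y| ≤ 4.
  x = -2: f_y(-2, y) = 2*y; vanishes at y ∈ {0}. (-2, 0): f_x = 0, f = 0 — SINGULAR.
  x = -1: f_y(-1, y) = 1 - 2*y; no integer root y with |y| ≤ 4.
  x = 0: f_y(0, y) = 4 - 6*y; no integer root y with |y| ≤ 4.
  x = 1: f_y(1, y) = 9 - 10*y; no integer root y with |y| ≤ 4.
  x = 2: f_y(2, y) = 16 - 14*y; no integer root y with |y| ≤ 4.
  x = 3: f_y(3, y) = 25 - 18*y; no integer root y with |y| ≤ 4.
  x = 4: f_y(4, y) = 36 - 22*y; no integer root y with |y| ≤ 4.
Only singular point on the grid: (-2, 0).
Classify: substitute x = -2 + u, y = 0 + v and expand: f = u**2*v - u**2 - 2*u*v**2 + v**2.
No constant or linear terms (consistent with a singular point). Quadratic part: -u**2 + v**2. Cubic part: u**2*v - 2*u*v**2.
The quadratic part v**2 - u**2 = (v − u)(v + u) splits into two distinct linear factors, so there are two distinct tangent lines y − 0 = ±(x − -2) — this is a node (ordinary double point).
Classification: node.


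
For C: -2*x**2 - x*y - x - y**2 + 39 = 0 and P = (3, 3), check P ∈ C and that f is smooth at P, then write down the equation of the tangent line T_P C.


Tangent line at P: -16*x - 9*y + 75 = 0.

Step 1: f(3, 3) = 0, so P lies on C.
Step 2: partial derivatives
  f_x(x, y) = -4*x - y - 1, f_y(x, y) = -x - 2*y.
  f_x(P) = -16, f_y(P) = -9 (gradient nonzero, so P is smooth).
Step 3: tangent line at P: -16·(x − 3) + -9·(y − 3) = 0.
Expanding: -16*x - 9*y + 75 = 0.


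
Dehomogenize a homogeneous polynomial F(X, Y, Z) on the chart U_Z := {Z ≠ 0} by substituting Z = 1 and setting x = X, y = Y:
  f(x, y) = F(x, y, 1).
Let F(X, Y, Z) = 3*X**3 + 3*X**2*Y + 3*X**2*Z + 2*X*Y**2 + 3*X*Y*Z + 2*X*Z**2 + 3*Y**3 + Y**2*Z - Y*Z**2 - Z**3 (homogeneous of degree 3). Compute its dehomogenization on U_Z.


f(x, y) = 3*x**3 + 3*x**2*y + 3*x**2 + 2*x*y**2 + 3*x*y + 2*x + 3*y**3 + y**2 - y - 1

On U_Z we set Z = 1. Each monomial c·X^i·Y^j·Z^k in F becomes c·x^i·y^j·1^k = c·x^i·y^j.
Substituting Z = 1: F(X, Y, 1) = 3*x**3 + 3*x**2*y + 3*x**2 + 2*x*y**2 + 3*x*y + 2*x + 3*y**3 + y**2 - y - 1.
Note: deg(f) ≤ deg(F) = 3; strict inequality happens when F is divisible by Z (lost terms).


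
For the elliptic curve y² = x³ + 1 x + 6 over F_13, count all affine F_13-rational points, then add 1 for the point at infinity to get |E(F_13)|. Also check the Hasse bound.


Affine points = {(2, 4), (2, 9), (3, 6), (3, 7), (4, 3), (4, 10), (9, 4), (9, 9), (11, 3), (11, 10), (12, 2), (12, 11)}; affine count = 12; |E(F_13)| = 13.

Discriminant check: Δ ∝ 4a³ + 27b² = 4·1³ + 27·6² = 4·1 + 27·36 ≡ 1 (mod 13). Nonzero ⇒ E is nonsingular.
For each x ∈ F_13, compute rhs = x³ + 1·x + 6 mod 13, then count y ∈ F_13 with y² ≡ rhs.
  x = 0: rhs = 6, matching y values: none (0 points).
  x = 1: rhs = 8, matching y values: none (0 points).
  x = 2: rhs = 3, matching y values: 4, 9 (2 points).
  x = 3: rhs = 10, matching y values: 6, 7 (2 points).
  x = 4: rhs = 9, matching y values: 3, 10 (2 points).
  x = 5: rhs = 6, matching y values: none (0 points).
  x = 6: rhs = 7, matching y values: none (0 points).
  x = 7: rhs = 5, matching y values: none (0 points).
  x = 8: rhs = 6, matching y values: none (0 points).
  x = 9: rhs = 3, matching y values: 4, 9 (2 points).
  x = 10: rhs = 2, matching y values: none (0 points).
  x = 11: rhs = 9, matching y values: 3, 10 (2 points).
  x = 12: rhs = 4, matching y values: 2, 11 (2 points).
Total affine count: 12.
Full point count |E(F_13)| = 12 + 1 = 13.
Hasse bound: |13 − (13+1)| = |-1| = 1 ≤ 2√13 ≈ 7.2111 ✓.


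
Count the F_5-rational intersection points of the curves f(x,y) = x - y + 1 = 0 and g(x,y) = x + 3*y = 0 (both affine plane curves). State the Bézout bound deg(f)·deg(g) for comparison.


Common zeros: {(3, 4)}; count = 1; Bézout bound = 1.

deg(f) = 1, deg(g) = 1, so Bézout bound = 1.
Scan x ∈ F_5. For each x, list the y ∈ F_5 with f(x, y) ≡ 0 and those with g(x, y) ≡ 0 (mod 5); the common zeros in that column are the intersection.
  x = 0: f ≡ 0 at y ∈ {1}; g ≡ 0 at y ∈ {0}; common: ∅.
  x = 1: f ≡ 0 at y ∈ {2}; g ≡ 0 at y ∈ {3}; common: ∅.
  x = 2: f ≡ 0 at y ∈ {3}; g ≡ 0 at y ∈ {1}; common: ∅.
  x = 3: f ≡ 0 at y ∈ {4}; g ≡ 0 at y ∈ {4}; common: {4}.
  x = 4: f ≡ 0 at y ∈ {0}; g ≡ 0 at y ∈ {2}; common: ∅.
Collecting: common zeros = {(3, 4)}, so the count is 1.
Comparison with the Bézout bound: 1 ≤ 1 = deg(f)·deg(g), as expected for curves with no common component (the bound is attained).


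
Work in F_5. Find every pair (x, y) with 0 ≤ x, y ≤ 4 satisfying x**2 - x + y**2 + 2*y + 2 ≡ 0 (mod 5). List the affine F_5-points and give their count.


Affine F_5-points: {(0, 1), (0, 2), (1, 1), (1, 2)}; count = 4.

For each of the 25 pairs (x, y) ∈ F_5², evaluate f(x, y) mod 5. Record the zeros.
  x = 0: [0↦2, 1↦0, 2↦0, 3↦2, 4↦1]  zeros at y ∈ {1, 2}
  x = 1: [0↦2, 1↦0, 2↦0, 3↦2, 4↦1]  zeros at y ∈ {1, 2}
  x = 2: [0↦4, 1↦2, 2↦2, 3↦4, 4↦3]  zeros at y ∈ ∅
  x = 3: [0↦3, 1↦1, 2↦1, 3↦3, 4↦2]  zeros at y ∈ ∅
  x = 4: [0↦4, 1↦2, 2↦2, 3↦4, 4↦3]  zeros at y ∈ ∅
Collecting zeros: affine points = {(0, 1), (0, 2), (1, 1), (1, 2)}.
Total count |C(F_5)_aff| = 4.


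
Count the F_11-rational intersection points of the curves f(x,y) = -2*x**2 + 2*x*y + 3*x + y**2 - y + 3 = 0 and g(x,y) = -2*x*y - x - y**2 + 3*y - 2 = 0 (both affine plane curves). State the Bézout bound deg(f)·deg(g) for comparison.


Common zeros: {(9, 0)}; count = 1; Bézout bound = 4.

deg(f) = 2, deg(g) = 2, so Bézout bound = 4.
Scan x ∈ F_11. For each x, list the y ∈ F_11 with f(x, y) ≡ 0 and those with g(x, y) ≡ 0 (mod 11); the common zeros in that column are the intersection.
  x = 0: f ≡ 0 at y ∈ {6}; g ≡ 0 at y ∈ {1, 2}; common: ∅.
  x = 1: f ≡ 0 at y ∈ ∅; g ≡ 0 at y ∈ {6}; common: ∅.
  x = 2: f ≡ 0 at y ∈ {2, 6}; g ≡ 0 at y ∈ ∅; common: ∅.
  x = 3: f ≡ 0 at y ∈ {1, 5}; g ≡ 0 at y ∈ {4}; common: ∅.
  x = 4: f ≡ 0 at y ∈ ∅; g ≡ 0 at y ∈ {8, 9}; common: ∅.
  x = 5: f ≡ 0 at y ∈ {1}; g ≡ 0 at y ∈ ∅; common: ∅.
  x = 6: f ≡ 0 at y ∈ ∅; g ≡ 0 at y ∈ {3, 10}; common: ∅.
  x = 7: f ≡ 0 at y ∈ {2, 7}; g ≡ 0 at y ∈ ∅; common: ∅.
  x = 8: f ≡ 0 at y ∈ ∅; g ≡ 0 at y ∈ ∅; common: ∅.
  x = 9: f ≡ 0 at y ∈ {0, 5}; g ≡ 0 at y ∈ {0, 7}; common: {0}.
  x = 10: f ≡ 0 at y ∈ ∅; g ≡ 0 at y ∈ ∅; common: ∅.
Collecting: common zeros = {(9, 0)}, so the count is 1.
Comparison with the Bézout bound: 1 ≤ 4 = deg(f)·deg(g), as expected for curves with no common component (the affine F_11-count falls short of the bound because intersections may lie at infinity, over extension fields, or carry multiplicity).


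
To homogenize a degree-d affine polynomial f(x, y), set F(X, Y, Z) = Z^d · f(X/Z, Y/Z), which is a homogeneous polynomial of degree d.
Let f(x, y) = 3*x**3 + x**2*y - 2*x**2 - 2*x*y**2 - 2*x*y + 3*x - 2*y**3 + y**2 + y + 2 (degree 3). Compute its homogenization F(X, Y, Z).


F(X, Y, Z) = 3*X**3 + X**2*Y - 2*X**2*Z - 2*X*Y**2 - 2*X*Y*Z + 3*X*Z**2 - 2*Y**3 + Y**2*Z + Y*Z**2 + 2*Z**3

deg(f) = 3.
Substitute x = X/Z, y = Y/Z into f, then multiply by Z^3.
  monomial 3·x^3·y^0 ↦ 3·X^3·Y^0·Z^0.
  monomial 1·x^2·y^1 ↦ 1·X^2·Y^1·Z^0.
  monomial -2·x^2·y^0 ↦ -2·X^2·Y^0·Z^1.
  monomial -2·x^1·y^2 ↦ -2·X^1·Y^2·Z^0.
  monomial -2·x^1·y^1 ↦ -2·X^1·Y^1·Z^1.
  monomial 3·x^1·y^0 ↦ 3·X^1·Y^0·Z^2.
  monomial -2·x^0·y^3 ↦ -2·X^0·Y^3·Z^0.
  monomial 1·x^0·y^2 ↦ 1·X^0·Y^2·Z^1.
  monomial 1·x^0·y^1 ↦ 1·X^0·Y^1·Z^2.
  monomial 2·x^0·y^0 ↦ 2·X^0·Y^0·Z^3.
Collecting: F(X, Y, Z) = 3*X**3 + X**2*Y - 2*X**2*Z - 2*X*Y**2 - 2*X*Y*Z + 3*X*Z**2 - 2*Y**3 + Y**2*Z + Y*Z**2 + 2*Z**3.


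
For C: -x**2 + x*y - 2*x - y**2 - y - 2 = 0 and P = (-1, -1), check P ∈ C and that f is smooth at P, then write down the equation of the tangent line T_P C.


Tangent line at P: -x - 1 = 0.

Step 1: f(-1, -1) = 0, so P lies on C.
Step 2: partial derivatives
  f_x(x, y) = -2*x + y - 2, f_y(x, y) = x - 2*y - 1.
  f_x(P) = -1, f_y(P) = 0 (gradient nonzero, so P is smooth).
Step 3: tangent line at P: -1·(x − -1) + 0·(y − -1) = 0.
Expanding: -x - 1 = 0.


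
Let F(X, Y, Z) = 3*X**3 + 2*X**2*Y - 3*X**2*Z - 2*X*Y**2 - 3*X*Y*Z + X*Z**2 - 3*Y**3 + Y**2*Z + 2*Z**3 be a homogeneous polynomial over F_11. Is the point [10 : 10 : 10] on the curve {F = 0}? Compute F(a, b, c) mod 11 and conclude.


F(10,10,10) ≡ 2 (mod 11); P is NOT on the curve.

Evaluate F(10, 10, 10) term-by-term (mod 11).
  3*X**3 ↦ 3·1000·1·1 = 3000
  2*X**2*Y ↦ 2·100·10·1 = 2000
  -3*X**2*Z ↦ -3·100·1·10 = -3000
  -2*X*Y**2 ↦ -2·10·100·1 = -2000
  -3*X*Y*Z ↦ -3·10·10·10 = -3000
  X*Z**2 ↦ 1·10·1·100 = 1000
  -3*Y**3 ↦ -3·1·1000·1 = -3000
  Y**2*Z ↦ 1·1·100·10 = 1000
  2*Z**3 ↦ 2·1·1·1000 = 2000
Sum: F(10, 10, 10) = (3000) + (2000) + (-3000) + (-2000) + (-3000) + (1000) + (-3000) + (1000) + (2000) = -2000.
Reducing mod 11: -2000 ≡ 2 (mod 11).
Since F(a, b, c) ≡ 2 ≠ 0 (mod 11), P does NOT lie on the curve.


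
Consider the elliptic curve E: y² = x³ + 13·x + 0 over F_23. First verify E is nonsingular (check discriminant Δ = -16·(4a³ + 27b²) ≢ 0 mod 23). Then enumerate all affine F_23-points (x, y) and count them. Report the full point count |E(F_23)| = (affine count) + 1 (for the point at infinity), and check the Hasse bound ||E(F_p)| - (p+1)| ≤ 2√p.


Affine points = {(0, 0), (4, 1), (4, 22), (5, 11), (5, 12), (6, 8), (6, 15), (8, 8), (8, 15), (9, 8), (9, 15), (10, 7), (10, 16), (11, 5), (11, 18), (16, 7), (16, 16), (20, 7), (20, 16), (21, 9), (21, 14), (22, 3), (22, 20)}; affine count = 23; |E(F_23)| = 24.

Discriminant check: Δ ∝ 4a³ + 27b² = 4·13³ + 27·0² = 4·2197 + 27·0 ≡ 2 (mod 23). Nonzero ⇒ E is nonsingular.
For each x ∈ F_23, compute rhs = x³ + 13·x + 0 mod 23, then count y ∈ F_23 with y² ≡ rhs.
  x = 0: rhs = 0, matching y values: 0 (1 points).
  x = 1: rhs = 14, matching y values: none (0 points).
  x = 2: rhs = 11, matching y values: none (0 points).
  x = 3: rhs = 20, matching y values: none (0 points).
  x = 4: rhs = 1, matching y values: 1, 22 (2 points).
  x = 5: rhs = 6, matching y values: 11, 12 (2 points).
  x = 6: rhs = 18, matching y values: 8, 15 (2 points).
  x = 7: rhs = 20, matching y values: none (0 points).
  x = 8: rhs = 18, matching y values: 8, 15 (2 points).
  x = 9: rhs = 18, matching y values: 8, 15 (2 points).
  x = 10: rhs = 3, matching y values: 7, 16 (2 points).
  x = 11: rhs = 2, matching y values: 5, 18 (2 points).
  x = 12: rhs = 21, matching y values: none (0 points).
  x = 13: rhs = 20, matching y values: none (0 points).
  x = 14: rhs = 5, matching y values: none (0 points).
  x = 15: rhs = 5, matching y values: none (0 points).
  x = 16: rhs = 3, matching y values: 7, 16 (2 points).
  x = 17: rhs = 5, matching y values: none (0 points).
  x = 18: rhs = 17, matching y values: none (0 points).
  x = 19: rhs = 22, matching y values: none (0 points).
  x = 20: rhs = 3, matching y values: 7, 16 (2 points).
  x = 21: rhs = 12, matching y values: 9, 14 (2 points).
  x = 22: rhs = 9, matching y values: 3, 20 (2 points).
Total affine count: 23.
Full point count |E(F_23)| = 23 + 1 = 24.
Hasse bound: |24 − (23+1)| = |0| = 0 ≤ 2√23 ≈ 9.5917 ✓.
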